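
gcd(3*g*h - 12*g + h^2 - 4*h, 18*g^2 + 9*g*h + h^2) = 3*g + h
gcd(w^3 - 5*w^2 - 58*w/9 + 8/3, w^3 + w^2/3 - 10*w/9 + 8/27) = w^2 + w - 4/9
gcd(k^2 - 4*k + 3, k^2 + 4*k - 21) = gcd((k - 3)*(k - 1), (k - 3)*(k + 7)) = k - 3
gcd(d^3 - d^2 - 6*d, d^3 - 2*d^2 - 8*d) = d^2 + 2*d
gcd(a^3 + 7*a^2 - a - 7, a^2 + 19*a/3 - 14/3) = a + 7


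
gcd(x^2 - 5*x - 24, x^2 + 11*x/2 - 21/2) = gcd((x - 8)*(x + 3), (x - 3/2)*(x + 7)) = 1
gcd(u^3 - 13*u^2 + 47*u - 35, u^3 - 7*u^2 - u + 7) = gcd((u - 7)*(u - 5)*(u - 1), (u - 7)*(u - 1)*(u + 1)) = u^2 - 8*u + 7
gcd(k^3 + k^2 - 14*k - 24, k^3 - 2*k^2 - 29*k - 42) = k^2 + 5*k + 6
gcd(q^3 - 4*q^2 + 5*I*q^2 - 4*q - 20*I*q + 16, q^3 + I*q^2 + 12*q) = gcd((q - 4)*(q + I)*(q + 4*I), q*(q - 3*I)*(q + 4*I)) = q + 4*I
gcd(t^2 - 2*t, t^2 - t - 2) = t - 2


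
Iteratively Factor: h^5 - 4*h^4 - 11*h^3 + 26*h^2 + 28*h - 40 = (h - 1)*(h^4 - 3*h^3 - 14*h^2 + 12*h + 40) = (h - 1)*(h + 2)*(h^3 - 5*h^2 - 4*h + 20) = (h - 1)*(h + 2)^2*(h^2 - 7*h + 10) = (h - 2)*(h - 1)*(h + 2)^2*(h - 5)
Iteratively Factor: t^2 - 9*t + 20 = (t - 5)*(t - 4)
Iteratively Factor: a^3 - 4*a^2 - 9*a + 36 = (a + 3)*(a^2 - 7*a + 12) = (a - 4)*(a + 3)*(a - 3)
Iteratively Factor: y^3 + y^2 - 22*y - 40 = (y + 4)*(y^2 - 3*y - 10) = (y + 2)*(y + 4)*(y - 5)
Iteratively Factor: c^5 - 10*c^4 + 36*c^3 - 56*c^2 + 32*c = (c - 4)*(c^4 - 6*c^3 + 12*c^2 - 8*c) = (c - 4)*(c - 2)*(c^3 - 4*c^2 + 4*c) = (c - 4)*(c - 2)^2*(c^2 - 2*c) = (c - 4)*(c - 2)^3*(c)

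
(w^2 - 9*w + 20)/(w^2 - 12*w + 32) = (w - 5)/(w - 8)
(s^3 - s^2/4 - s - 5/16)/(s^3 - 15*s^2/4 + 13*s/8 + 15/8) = (s + 1/2)/(s - 3)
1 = 1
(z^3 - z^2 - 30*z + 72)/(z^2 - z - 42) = (z^2 - 7*z + 12)/(z - 7)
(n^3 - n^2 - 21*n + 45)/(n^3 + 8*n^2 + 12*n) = (n^3 - n^2 - 21*n + 45)/(n*(n^2 + 8*n + 12))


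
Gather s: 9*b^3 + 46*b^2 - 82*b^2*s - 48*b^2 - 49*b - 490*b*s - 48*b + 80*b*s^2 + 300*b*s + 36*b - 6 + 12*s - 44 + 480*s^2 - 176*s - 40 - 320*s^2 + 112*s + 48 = 9*b^3 - 2*b^2 - 61*b + s^2*(80*b + 160) + s*(-82*b^2 - 190*b - 52) - 42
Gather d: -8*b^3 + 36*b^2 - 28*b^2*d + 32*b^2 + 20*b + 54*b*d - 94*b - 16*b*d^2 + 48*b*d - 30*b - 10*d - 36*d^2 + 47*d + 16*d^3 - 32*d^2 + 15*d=-8*b^3 + 68*b^2 - 104*b + 16*d^3 + d^2*(-16*b - 68) + d*(-28*b^2 + 102*b + 52)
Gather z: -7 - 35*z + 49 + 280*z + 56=245*z + 98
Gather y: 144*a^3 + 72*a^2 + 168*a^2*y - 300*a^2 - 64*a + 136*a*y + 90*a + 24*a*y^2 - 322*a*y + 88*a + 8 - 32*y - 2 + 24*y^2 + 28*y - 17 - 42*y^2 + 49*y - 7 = 144*a^3 - 228*a^2 + 114*a + y^2*(24*a - 18) + y*(168*a^2 - 186*a + 45) - 18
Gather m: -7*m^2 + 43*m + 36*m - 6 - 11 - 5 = -7*m^2 + 79*m - 22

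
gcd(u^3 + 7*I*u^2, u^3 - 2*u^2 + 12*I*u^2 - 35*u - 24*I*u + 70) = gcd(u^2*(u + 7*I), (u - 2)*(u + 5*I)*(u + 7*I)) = u + 7*I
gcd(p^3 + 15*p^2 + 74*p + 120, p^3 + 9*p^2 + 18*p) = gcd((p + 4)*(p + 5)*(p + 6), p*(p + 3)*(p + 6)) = p + 6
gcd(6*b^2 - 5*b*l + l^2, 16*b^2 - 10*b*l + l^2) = 2*b - l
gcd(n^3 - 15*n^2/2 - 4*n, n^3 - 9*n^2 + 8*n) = n^2 - 8*n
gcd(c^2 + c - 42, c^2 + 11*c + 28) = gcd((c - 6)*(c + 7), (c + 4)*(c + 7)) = c + 7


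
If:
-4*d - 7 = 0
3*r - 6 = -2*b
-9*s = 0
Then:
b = 3 - 3*r/2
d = -7/4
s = 0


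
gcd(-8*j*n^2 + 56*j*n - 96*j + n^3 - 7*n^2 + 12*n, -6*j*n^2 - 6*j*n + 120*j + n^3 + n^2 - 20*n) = n - 4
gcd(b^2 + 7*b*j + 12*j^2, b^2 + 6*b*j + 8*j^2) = b + 4*j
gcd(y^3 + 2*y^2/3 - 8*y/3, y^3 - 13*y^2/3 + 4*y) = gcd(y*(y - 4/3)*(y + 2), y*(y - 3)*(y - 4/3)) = y^2 - 4*y/3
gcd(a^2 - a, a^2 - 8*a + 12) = 1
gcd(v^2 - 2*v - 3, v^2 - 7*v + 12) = v - 3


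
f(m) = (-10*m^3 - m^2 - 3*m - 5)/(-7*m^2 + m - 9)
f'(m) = (14*m - 1)*(-10*m^3 - m^2 - 3*m - 5)/(-7*m^2 + m - 9)^2 + (-30*m^2 - 2*m - 3)/(-7*m^2 + m - 9) = 2*(35*m^4 - 10*m^3 + 124*m^2 - 26*m + 16)/(49*m^4 - 14*m^3 + 127*m^2 - 18*m + 81)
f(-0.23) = 0.44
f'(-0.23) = 0.62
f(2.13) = 2.91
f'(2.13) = 1.54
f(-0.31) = 0.39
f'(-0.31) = 0.73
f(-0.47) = 0.25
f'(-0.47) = 0.96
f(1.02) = 1.29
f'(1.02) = 1.25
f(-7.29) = -9.88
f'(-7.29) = 1.45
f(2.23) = 3.07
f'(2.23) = 1.54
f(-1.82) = -1.69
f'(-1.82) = 1.59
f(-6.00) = -8.00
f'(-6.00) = 1.46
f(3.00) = 4.25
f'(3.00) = 1.52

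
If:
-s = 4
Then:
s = -4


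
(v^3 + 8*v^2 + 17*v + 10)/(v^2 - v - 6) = (v^2 + 6*v + 5)/(v - 3)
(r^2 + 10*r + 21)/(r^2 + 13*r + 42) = (r + 3)/(r + 6)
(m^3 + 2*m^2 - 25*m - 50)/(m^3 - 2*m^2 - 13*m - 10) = (m + 5)/(m + 1)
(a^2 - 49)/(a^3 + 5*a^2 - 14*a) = (a - 7)/(a*(a - 2))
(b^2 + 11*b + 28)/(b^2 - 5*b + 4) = (b^2 + 11*b + 28)/(b^2 - 5*b + 4)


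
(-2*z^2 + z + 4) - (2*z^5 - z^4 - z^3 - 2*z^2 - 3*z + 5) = -2*z^5 + z^4 + z^3 + 4*z - 1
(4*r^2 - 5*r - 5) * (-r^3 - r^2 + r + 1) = -4*r^5 + r^4 + 14*r^3 + 4*r^2 - 10*r - 5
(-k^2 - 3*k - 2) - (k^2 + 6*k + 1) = -2*k^2 - 9*k - 3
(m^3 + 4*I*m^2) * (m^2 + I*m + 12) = m^5 + 5*I*m^4 + 8*m^3 + 48*I*m^2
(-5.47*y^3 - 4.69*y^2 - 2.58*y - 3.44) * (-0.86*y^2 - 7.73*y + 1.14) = 4.7042*y^5 + 46.3165*y^4 + 32.2367*y^3 + 17.5552*y^2 + 23.65*y - 3.9216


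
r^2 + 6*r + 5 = (r + 1)*(r + 5)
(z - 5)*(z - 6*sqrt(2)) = z^2 - 6*sqrt(2)*z - 5*z + 30*sqrt(2)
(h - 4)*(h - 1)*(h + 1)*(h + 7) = h^4 + 3*h^3 - 29*h^2 - 3*h + 28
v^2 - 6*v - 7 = (v - 7)*(v + 1)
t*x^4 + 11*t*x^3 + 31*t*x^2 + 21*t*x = x*(x + 3)*(x + 7)*(t*x + t)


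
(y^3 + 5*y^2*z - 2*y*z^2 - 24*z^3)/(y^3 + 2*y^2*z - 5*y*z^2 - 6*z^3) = (y + 4*z)/(y + z)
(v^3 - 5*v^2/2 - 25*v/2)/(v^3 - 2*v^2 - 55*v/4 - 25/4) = 2*v/(2*v + 1)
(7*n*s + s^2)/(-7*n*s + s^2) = (7*n + s)/(-7*n + s)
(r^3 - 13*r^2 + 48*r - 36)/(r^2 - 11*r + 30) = (r^2 - 7*r + 6)/(r - 5)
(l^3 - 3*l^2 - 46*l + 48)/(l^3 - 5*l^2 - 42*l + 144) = (l - 1)/(l - 3)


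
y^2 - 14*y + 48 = (y - 8)*(y - 6)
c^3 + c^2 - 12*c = c*(c - 3)*(c + 4)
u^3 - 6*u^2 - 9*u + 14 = (u - 7)*(u - 1)*(u + 2)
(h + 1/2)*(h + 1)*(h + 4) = h^3 + 11*h^2/2 + 13*h/2 + 2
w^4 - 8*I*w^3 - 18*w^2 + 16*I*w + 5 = (w - 5*I)*(w - I)^3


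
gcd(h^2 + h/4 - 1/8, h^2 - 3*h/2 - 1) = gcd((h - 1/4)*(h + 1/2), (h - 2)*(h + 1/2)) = h + 1/2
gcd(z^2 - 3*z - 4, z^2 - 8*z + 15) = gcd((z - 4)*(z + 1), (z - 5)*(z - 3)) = 1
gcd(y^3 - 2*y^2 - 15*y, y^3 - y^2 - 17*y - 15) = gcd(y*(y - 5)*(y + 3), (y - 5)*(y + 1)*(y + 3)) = y^2 - 2*y - 15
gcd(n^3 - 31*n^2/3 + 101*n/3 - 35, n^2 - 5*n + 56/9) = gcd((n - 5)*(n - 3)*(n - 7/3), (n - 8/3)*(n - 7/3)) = n - 7/3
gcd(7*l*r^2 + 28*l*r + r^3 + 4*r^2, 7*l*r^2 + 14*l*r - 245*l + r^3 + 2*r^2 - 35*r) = 7*l + r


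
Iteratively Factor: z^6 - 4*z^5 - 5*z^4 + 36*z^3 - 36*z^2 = (z + 3)*(z^5 - 7*z^4 + 16*z^3 - 12*z^2) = (z - 3)*(z + 3)*(z^4 - 4*z^3 + 4*z^2) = z*(z - 3)*(z + 3)*(z^3 - 4*z^2 + 4*z) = z*(z - 3)*(z - 2)*(z + 3)*(z^2 - 2*z) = z^2*(z - 3)*(z - 2)*(z + 3)*(z - 2)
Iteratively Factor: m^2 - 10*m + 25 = (m - 5)*(m - 5)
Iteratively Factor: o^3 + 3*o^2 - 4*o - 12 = (o - 2)*(o^2 + 5*o + 6) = (o - 2)*(o + 3)*(o + 2)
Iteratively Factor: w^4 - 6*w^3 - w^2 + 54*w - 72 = (w - 4)*(w^3 - 2*w^2 - 9*w + 18) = (w - 4)*(w - 2)*(w^2 - 9) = (w - 4)*(w - 3)*(w - 2)*(w + 3)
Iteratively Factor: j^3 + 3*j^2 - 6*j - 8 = (j + 4)*(j^2 - j - 2) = (j - 2)*(j + 4)*(j + 1)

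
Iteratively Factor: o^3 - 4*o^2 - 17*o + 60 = (o - 3)*(o^2 - o - 20) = (o - 3)*(o + 4)*(o - 5)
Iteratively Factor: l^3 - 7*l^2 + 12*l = (l - 4)*(l^2 - 3*l) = l*(l - 4)*(l - 3)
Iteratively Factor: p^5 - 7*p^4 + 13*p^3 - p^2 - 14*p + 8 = (p + 1)*(p^4 - 8*p^3 + 21*p^2 - 22*p + 8) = (p - 2)*(p + 1)*(p^3 - 6*p^2 + 9*p - 4) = (p - 2)*(p - 1)*(p + 1)*(p^2 - 5*p + 4) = (p - 4)*(p - 2)*(p - 1)*(p + 1)*(p - 1)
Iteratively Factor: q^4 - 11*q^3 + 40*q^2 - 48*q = (q)*(q^3 - 11*q^2 + 40*q - 48) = q*(q - 3)*(q^2 - 8*q + 16) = q*(q - 4)*(q - 3)*(q - 4)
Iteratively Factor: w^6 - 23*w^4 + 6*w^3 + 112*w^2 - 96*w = (w)*(w^5 - 23*w^3 + 6*w^2 + 112*w - 96) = w*(w - 4)*(w^4 + 4*w^3 - 7*w^2 - 22*w + 24) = w*(w - 4)*(w + 4)*(w^3 - 7*w + 6) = w*(w - 4)*(w + 3)*(w + 4)*(w^2 - 3*w + 2) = w*(w - 4)*(w - 1)*(w + 3)*(w + 4)*(w - 2)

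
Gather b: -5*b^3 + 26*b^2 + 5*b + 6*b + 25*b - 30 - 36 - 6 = -5*b^3 + 26*b^2 + 36*b - 72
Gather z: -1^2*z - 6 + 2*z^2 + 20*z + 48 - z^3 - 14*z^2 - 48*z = -z^3 - 12*z^2 - 29*z + 42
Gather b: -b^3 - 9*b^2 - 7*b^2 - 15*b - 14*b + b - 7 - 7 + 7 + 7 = -b^3 - 16*b^2 - 28*b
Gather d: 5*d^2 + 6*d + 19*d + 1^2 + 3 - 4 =5*d^2 + 25*d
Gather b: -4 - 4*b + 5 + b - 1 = -3*b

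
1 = 1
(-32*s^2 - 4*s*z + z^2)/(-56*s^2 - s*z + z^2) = (4*s + z)/(7*s + z)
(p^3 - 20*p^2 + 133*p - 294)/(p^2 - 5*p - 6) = (p^2 - 14*p + 49)/(p + 1)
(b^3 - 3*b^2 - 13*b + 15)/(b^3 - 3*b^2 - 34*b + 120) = (b^2 + 2*b - 3)/(b^2 + 2*b - 24)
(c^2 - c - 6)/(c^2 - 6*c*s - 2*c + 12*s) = (c^2 - c - 6)/(c^2 - 6*c*s - 2*c + 12*s)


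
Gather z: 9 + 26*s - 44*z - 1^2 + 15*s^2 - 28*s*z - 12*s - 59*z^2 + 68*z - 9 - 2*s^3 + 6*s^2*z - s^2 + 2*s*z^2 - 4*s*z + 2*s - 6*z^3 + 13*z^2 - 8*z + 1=-2*s^3 + 14*s^2 + 16*s - 6*z^3 + z^2*(2*s - 46) + z*(6*s^2 - 32*s + 16)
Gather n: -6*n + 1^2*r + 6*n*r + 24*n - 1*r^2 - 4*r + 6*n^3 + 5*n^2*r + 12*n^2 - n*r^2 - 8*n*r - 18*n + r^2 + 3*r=6*n^3 + n^2*(5*r + 12) + n*(-r^2 - 2*r)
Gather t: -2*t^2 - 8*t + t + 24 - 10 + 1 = -2*t^2 - 7*t + 15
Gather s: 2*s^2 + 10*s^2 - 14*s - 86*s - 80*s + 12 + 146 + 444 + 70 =12*s^2 - 180*s + 672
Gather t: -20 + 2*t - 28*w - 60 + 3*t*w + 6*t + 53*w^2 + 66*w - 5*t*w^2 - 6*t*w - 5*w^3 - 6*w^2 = t*(-5*w^2 - 3*w + 8) - 5*w^3 + 47*w^2 + 38*w - 80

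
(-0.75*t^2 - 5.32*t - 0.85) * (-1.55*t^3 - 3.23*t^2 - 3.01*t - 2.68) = 1.1625*t^5 + 10.6685*t^4 + 20.7586*t^3 + 20.7687*t^2 + 16.8161*t + 2.278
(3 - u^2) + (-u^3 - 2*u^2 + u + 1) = -u^3 - 3*u^2 + u + 4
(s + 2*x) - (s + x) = x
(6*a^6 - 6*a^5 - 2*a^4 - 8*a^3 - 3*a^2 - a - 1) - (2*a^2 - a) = 6*a^6 - 6*a^5 - 2*a^4 - 8*a^3 - 5*a^2 - 1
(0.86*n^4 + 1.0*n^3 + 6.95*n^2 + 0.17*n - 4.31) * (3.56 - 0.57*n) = -0.4902*n^5 + 2.4916*n^4 - 0.4015*n^3 + 24.6451*n^2 + 3.0619*n - 15.3436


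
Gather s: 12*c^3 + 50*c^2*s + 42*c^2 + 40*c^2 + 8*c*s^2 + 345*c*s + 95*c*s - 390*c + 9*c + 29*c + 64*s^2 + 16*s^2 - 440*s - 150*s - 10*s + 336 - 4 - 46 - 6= 12*c^3 + 82*c^2 - 352*c + s^2*(8*c + 80) + s*(50*c^2 + 440*c - 600) + 280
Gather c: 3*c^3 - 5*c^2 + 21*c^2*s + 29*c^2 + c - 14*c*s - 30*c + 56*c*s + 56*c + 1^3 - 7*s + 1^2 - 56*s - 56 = 3*c^3 + c^2*(21*s + 24) + c*(42*s + 27) - 63*s - 54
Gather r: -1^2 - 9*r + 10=9 - 9*r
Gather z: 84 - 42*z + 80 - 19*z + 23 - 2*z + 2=189 - 63*z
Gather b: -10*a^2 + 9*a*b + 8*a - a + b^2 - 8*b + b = -10*a^2 + 7*a + b^2 + b*(9*a - 7)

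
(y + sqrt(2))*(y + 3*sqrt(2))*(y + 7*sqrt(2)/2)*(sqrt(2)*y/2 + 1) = sqrt(2)*y^4/2 + 17*y^3/2 + 49*sqrt(2)*y^2/2 + 55*y + 21*sqrt(2)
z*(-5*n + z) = -5*n*z + z^2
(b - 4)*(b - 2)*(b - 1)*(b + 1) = b^4 - 6*b^3 + 7*b^2 + 6*b - 8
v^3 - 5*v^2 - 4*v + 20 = (v - 5)*(v - 2)*(v + 2)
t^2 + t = t*(t + 1)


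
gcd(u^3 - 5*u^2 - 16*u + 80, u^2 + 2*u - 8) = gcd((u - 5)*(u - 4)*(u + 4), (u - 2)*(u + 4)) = u + 4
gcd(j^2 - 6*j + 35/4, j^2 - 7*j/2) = j - 7/2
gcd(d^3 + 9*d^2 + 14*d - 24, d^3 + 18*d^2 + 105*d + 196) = d + 4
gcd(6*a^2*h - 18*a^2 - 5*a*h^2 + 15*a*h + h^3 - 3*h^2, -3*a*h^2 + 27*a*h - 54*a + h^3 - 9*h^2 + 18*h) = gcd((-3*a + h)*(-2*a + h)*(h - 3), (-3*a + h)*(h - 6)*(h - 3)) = 3*a*h - 9*a - h^2 + 3*h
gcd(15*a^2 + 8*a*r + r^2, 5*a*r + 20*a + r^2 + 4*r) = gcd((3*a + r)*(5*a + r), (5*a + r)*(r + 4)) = 5*a + r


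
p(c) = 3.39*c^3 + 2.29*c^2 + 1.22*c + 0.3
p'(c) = 10.17*c^2 + 4.58*c + 1.22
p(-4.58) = -282.94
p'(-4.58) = 193.57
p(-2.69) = -52.40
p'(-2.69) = 62.49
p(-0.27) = 0.07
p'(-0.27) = 0.72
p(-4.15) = -207.62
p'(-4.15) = 157.37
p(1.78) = 28.85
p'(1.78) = 41.60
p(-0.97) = -1.82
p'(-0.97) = 6.35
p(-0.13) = 0.17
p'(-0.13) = 0.80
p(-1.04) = -2.31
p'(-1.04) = 7.46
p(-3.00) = -74.28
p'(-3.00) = 79.01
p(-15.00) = -10944.00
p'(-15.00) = 2220.77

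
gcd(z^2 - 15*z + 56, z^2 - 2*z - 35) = z - 7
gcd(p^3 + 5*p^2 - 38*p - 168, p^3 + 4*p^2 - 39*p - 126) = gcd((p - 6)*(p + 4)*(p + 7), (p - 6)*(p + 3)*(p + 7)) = p^2 + p - 42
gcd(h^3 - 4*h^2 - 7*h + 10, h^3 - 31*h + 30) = h^2 - 6*h + 5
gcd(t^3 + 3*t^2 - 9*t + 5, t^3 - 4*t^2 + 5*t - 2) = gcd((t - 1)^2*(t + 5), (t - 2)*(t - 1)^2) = t^2 - 2*t + 1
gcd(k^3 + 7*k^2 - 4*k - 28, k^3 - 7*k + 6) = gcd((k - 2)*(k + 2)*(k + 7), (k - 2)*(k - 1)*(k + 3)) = k - 2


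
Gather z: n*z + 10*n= n*z + 10*n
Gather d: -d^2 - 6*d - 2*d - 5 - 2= -d^2 - 8*d - 7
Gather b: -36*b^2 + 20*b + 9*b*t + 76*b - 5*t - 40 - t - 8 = -36*b^2 + b*(9*t + 96) - 6*t - 48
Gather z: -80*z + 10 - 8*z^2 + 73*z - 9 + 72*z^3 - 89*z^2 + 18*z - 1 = 72*z^3 - 97*z^2 + 11*z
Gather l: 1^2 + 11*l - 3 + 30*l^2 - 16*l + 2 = 30*l^2 - 5*l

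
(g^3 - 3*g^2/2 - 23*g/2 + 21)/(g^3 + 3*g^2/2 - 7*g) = (g - 3)/g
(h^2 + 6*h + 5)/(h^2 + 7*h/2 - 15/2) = 2*(h + 1)/(2*h - 3)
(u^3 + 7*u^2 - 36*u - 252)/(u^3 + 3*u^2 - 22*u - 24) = (u^2 + u - 42)/(u^2 - 3*u - 4)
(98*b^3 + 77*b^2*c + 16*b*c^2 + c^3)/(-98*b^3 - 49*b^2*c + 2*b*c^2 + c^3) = (-7*b - c)/(7*b - c)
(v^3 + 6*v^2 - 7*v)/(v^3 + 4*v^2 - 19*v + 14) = v/(v - 2)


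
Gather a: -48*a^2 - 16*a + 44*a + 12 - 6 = -48*a^2 + 28*a + 6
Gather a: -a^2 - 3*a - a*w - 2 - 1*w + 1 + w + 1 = -a^2 + a*(-w - 3)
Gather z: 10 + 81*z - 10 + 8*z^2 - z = 8*z^2 + 80*z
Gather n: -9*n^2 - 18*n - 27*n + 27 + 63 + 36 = -9*n^2 - 45*n + 126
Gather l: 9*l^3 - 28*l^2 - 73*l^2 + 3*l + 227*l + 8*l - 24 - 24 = 9*l^3 - 101*l^2 + 238*l - 48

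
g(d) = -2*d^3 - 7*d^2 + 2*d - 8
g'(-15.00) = -1138.00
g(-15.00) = 5137.00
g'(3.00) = -94.00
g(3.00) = -119.00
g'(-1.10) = 10.14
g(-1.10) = -16.01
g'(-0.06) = 2.82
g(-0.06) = -8.14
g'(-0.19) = 4.44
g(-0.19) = -8.62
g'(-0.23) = 4.90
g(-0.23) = -8.81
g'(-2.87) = -7.24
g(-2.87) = -24.12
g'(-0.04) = 2.55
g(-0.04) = -8.09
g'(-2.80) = -5.84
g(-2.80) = -24.58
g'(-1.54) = 9.33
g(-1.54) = -20.38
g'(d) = -6*d^2 - 14*d + 2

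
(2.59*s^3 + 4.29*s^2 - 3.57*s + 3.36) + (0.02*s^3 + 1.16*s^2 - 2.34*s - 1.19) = 2.61*s^3 + 5.45*s^2 - 5.91*s + 2.17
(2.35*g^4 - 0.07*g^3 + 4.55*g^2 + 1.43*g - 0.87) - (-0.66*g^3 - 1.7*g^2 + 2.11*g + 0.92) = 2.35*g^4 + 0.59*g^3 + 6.25*g^2 - 0.68*g - 1.79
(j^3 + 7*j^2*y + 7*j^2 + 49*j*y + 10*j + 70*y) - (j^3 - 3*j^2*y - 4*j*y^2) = 10*j^2*y + 7*j^2 + 4*j*y^2 + 49*j*y + 10*j + 70*y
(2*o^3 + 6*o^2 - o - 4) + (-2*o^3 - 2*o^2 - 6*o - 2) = 4*o^2 - 7*o - 6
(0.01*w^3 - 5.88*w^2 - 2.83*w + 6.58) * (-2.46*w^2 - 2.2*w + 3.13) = -0.0246*w^5 + 14.4428*w^4 + 19.9291*w^3 - 28.3652*w^2 - 23.3339*w + 20.5954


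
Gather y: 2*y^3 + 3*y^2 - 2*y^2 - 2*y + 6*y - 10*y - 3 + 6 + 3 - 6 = 2*y^3 + y^2 - 6*y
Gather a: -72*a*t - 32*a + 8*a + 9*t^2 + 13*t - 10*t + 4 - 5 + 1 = a*(-72*t - 24) + 9*t^2 + 3*t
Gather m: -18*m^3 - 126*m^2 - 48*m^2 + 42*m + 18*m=-18*m^3 - 174*m^2 + 60*m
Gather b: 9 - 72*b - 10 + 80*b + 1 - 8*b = 0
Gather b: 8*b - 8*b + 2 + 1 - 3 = 0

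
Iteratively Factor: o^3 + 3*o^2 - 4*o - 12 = (o + 3)*(o^2 - 4) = (o + 2)*(o + 3)*(o - 2)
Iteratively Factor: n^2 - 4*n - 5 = (n + 1)*(n - 5)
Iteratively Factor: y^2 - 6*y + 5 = (y - 1)*(y - 5)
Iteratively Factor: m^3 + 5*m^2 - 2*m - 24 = (m - 2)*(m^2 + 7*m + 12) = (m - 2)*(m + 3)*(m + 4)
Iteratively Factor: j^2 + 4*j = (j)*(j + 4)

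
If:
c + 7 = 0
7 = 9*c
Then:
No Solution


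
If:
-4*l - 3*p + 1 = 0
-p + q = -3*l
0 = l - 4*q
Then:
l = 4/55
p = 13/55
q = 1/55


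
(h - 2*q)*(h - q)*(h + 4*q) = h^3 + h^2*q - 10*h*q^2 + 8*q^3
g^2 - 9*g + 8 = (g - 8)*(g - 1)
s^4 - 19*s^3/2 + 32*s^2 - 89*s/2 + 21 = (s - 7/2)*(s - 3)*(s - 2)*(s - 1)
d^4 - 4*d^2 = d^2*(d - 2)*(d + 2)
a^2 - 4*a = a*(a - 4)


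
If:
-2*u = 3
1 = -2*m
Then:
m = -1/2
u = -3/2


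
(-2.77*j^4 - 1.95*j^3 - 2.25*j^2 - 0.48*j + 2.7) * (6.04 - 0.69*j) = 1.9113*j^5 - 15.3853*j^4 - 10.2255*j^3 - 13.2588*j^2 - 4.7622*j + 16.308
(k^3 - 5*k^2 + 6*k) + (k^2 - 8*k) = k^3 - 4*k^2 - 2*k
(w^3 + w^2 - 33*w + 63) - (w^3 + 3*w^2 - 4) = -2*w^2 - 33*w + 67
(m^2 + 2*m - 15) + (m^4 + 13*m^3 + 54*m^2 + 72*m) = m^4 + 13*m^3 + 55*m^2 + 74*m - 15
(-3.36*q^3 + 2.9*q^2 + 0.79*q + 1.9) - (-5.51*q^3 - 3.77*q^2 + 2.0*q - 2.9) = 2.15*q^3 + 6.67*q^2 - 1.21*q + 4.8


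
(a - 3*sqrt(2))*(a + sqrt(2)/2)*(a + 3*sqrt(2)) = a^3 + sqrt(2)*a^2/2 - 18*a - 9*sqrt(2)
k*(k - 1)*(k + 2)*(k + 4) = k^4 + 5*k^3 + 2*k^2 - 8*k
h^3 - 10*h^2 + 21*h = h*(h - 7)*(h - 3)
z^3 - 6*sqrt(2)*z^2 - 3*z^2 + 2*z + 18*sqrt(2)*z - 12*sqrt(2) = (z - 2)*(z - 1)*(z - 6*sqrt(2))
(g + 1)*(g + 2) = g^2 + 3*g + 2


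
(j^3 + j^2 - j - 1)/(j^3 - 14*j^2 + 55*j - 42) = (j^2 + 2*j + 1)/(j^2 - 13*j + 42)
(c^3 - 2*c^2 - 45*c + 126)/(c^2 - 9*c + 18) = c + 7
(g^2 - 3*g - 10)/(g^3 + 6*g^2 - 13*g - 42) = (g - 5)/(g^2 + 4*g - 21)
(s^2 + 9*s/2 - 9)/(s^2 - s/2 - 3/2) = (s + 6)/(s + 1)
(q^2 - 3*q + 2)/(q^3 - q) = (q - 2)/(q*(q + 1))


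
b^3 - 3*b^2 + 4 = (b - 2)^2*(b + 1)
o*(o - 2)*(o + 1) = o^3 - o^2 - 2*o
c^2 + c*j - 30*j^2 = (c - 5*j)*(c + 6*j)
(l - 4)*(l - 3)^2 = l^3 - 10*l^2 + 33*l - 36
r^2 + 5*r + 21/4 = (r + 3/2)*(r + 7/2)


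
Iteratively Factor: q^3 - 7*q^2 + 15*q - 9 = (q - 3)*(q^2 - 4*q + 3) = (q - 3)*(q - 1)*(q - 3)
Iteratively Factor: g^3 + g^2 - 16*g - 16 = (g + 4)*(g^2 - 3*g - 4) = (g - 4)*(g + 4)*(g + 1)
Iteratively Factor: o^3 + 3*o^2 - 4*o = (o - 1)*(o^2 + 4*o) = o*(o - 1)*(o + 4)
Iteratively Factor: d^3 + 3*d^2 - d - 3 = (d - 1)*(d^2 + 4*d + 3) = (d - 1)*(d + 1)*(d + 3)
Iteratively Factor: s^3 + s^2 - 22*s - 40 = (s - 5)*(s^2 + 6*s + 8) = (s - 5)*(s + 4)*(s + 2)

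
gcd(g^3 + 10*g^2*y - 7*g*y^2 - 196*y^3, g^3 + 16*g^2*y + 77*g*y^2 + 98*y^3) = g^2 + 14*g*y + 49*y^2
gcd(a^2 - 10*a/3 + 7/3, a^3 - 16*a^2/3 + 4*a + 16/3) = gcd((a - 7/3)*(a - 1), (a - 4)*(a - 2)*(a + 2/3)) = 1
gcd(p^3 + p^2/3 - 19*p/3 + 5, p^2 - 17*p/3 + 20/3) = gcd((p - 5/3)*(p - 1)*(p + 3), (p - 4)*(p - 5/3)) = p - 5/3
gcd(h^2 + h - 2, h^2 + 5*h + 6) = h + 2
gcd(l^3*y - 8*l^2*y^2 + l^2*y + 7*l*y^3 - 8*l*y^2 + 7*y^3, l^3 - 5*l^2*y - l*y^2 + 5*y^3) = -l + y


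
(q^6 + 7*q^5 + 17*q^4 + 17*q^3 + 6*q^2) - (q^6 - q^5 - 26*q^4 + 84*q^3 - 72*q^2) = 8*q^5 + 43*q^4 - 67*q^3 + 78*q^2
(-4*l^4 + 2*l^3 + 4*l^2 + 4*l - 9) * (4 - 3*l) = 12*l^5 - 22*l^4 - 4*l^3 + 4*l^2 + 43*l - 36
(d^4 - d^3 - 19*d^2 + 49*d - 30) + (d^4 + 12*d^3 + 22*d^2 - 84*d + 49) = 2*d^4 + 11*d^3 + 3*d^2 - 35*d + 19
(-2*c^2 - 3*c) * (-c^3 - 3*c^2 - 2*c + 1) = 2*c^5 + 9*c^4 + 13*c^3 + 4*c^2 - 3*c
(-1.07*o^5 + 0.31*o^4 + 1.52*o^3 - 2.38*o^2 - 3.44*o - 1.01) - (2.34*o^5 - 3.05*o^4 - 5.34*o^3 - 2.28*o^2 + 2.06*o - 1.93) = -3.41*o^5 + 3.36*o^4 + 6.86*o^3 - 0.1*o^2 - 5.5*o + 0.92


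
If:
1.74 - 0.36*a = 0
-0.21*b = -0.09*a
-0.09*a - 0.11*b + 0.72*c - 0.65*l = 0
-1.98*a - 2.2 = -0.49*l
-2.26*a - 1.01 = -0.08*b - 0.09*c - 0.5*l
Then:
No Solution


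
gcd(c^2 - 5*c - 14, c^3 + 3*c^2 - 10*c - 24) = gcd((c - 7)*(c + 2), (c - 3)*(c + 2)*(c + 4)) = c + 2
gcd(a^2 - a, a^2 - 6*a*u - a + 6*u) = a - 1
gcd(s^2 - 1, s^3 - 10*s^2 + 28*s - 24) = 1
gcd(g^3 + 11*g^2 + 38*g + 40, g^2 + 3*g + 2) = g + 2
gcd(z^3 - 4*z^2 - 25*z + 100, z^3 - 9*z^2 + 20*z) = z^2 - 9*z + 20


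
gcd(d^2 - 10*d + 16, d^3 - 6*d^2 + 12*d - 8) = d - 2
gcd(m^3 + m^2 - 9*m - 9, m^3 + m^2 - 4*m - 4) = m + 1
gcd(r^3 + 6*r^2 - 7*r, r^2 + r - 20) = 1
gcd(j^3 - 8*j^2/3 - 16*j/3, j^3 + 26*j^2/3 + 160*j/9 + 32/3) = j + 4/3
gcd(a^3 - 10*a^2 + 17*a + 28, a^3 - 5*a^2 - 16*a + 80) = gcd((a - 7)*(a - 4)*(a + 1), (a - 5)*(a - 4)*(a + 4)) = a - 4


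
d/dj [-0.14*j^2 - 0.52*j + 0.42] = -0.28*j - 0.52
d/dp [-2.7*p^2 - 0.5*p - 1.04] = -5.4*p - 0.5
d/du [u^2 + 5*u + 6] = 2*u + 5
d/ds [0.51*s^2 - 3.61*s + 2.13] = 1.02*s - 3.61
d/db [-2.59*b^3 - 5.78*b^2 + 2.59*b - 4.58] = -7.77*b^2 - 11.56*b + 2.59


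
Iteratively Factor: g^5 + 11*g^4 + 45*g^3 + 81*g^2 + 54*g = (g + 3)*(g^4 + 8*g^3 + 21*g^2 + 18*g) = (g + 3)^2*(g^3 + 5*g^2 + 6*g) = (g + 2)*(g + 3)^2*(g^2 + 3*g) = g*(g + 2)*(g + 3)^2*(g + 3)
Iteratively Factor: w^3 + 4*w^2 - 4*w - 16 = (w - 2)*(w^2 + 6*w + 8) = (w - 2)*(w + 2)*(w + 4)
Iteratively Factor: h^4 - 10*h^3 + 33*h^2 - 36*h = (h - 3)*(h^3 - 7*h^2 + 12*h) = (h - 3)^2*(h^2 - 4*h) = h*(h - 3)^2*(h - 4)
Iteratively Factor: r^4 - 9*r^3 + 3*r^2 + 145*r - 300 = (r + 4)*(r^3 - 13*r^2 + 55*r - 75) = (r - 5)*(r + 4)*(r^2 - 8*r + 15) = (r - 5)^2*(r + 4)*(r - 3)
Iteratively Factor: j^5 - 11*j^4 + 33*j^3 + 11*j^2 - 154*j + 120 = (j - 1)*(j^4 - 10*j^3 + 23*j^2 + 34*j - 120) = (j - 1)*(j + 2)*(j^3 - 12*j^2 + 47*j - 60) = (j - 3)*(j - 1)*(j + 2)*(j^2 - 9*j + 20) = (j - 5)*(j - 3)*(j - 1)*(j + 2)*(j - 4)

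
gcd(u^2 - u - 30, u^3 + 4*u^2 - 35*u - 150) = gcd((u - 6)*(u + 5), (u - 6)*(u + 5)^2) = u^2 - u - 30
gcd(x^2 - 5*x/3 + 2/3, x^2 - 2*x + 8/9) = x - 2/3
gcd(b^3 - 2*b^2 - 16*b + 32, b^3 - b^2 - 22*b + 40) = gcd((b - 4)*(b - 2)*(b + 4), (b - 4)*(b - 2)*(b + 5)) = b^2 - 6*b + 8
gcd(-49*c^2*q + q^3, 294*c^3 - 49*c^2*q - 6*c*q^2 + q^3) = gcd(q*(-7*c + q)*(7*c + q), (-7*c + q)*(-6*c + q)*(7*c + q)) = -49*c^2 + q^2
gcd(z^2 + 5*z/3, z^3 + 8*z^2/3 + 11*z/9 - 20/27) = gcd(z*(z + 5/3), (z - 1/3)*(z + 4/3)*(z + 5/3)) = z + 5/3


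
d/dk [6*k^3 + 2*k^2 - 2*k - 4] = 18*k^2 + 4*k - 2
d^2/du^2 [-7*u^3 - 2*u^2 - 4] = -42*u - 4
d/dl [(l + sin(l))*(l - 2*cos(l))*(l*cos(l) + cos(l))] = (l + 1)*(l + sin(l))*(2*sin(l) + 1)*cos(l) + (l + 1)*(l - 2*cos(l))*(cos(l) + 1)*cos(l) - (l + sin(l))*(l - 2*cos(l))*(l*sin(l) - sqrt(2)*cos(l + pi/4))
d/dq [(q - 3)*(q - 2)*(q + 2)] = 3*q^2 - 6*q - 4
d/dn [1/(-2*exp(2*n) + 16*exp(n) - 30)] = (exp(n) - 4)*exp(n)/(exp(2*n) - 8*exp(n) + 15)^2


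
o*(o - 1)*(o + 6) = o^3 + 5*o^2 - 6*o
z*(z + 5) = z^2 + 5*z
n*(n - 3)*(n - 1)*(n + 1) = n^4 - 3*n^3 - n^2 + 3*n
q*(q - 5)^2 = q^3 - 10*q^2 + 25*q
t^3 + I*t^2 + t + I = (t - I)*(t + I)^2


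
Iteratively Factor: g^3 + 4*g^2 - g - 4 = (g + 1)*(g^2 + 3*g - 4) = (g + 1)*(g + 4)*(g - 1)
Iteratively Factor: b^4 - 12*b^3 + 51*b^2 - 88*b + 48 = (b - 4)*(b^3 - 8*b^2 + 19*b - 12) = (b - 4)*(b - 3)*(b^2 - 5*b + 4) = (b - 4)*(b - 3)*(b - 1)*(b - 4)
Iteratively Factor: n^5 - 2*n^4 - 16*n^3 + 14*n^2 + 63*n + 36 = (n + 1)*(n^4 - 3*n^3 - 13*n^2 + 27*n + 36) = (n - 4)*(n + 1)*(n^3 + n^2 - 9*n - 9) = (n - 4)*(n - 3)*(n + 1)*(n^2 + 4*n + 3) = (n - 4)*(n - 3)*(n + 1)*(n + 3)*(n + 1)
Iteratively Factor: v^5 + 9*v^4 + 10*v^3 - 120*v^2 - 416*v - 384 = (v + 2)*(v^4 + 7*v^3 - 4*v^2 - 112*v - 192) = (v + 2)*(v + 3)*(v^3 + 4*v^2 - 16*v - 64) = (v + 2)*(v + 3)*(v + 4)*(v^2 - 16) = (v - 4)*(v + 2)*(v + 3)*(v + 4)*(v + 4)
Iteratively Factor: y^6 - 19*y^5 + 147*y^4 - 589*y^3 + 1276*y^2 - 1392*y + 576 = (y - 3)*(y^5 - 16*y^4 + 99*y^3 - 292*y^2 + 400*y - 192) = (y - 3)^2*(y^4 - 13*y^3 + 60*y^2 - 112*y + 64) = (y - 4)*(y - 3)^2*(y^3 - 9*y^2 + 24*y - 16) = (y - 4)*(y - 3)^2*(y - 1)*(y^2 - 8*y + 16) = (y - 4)^2*(y - 3)^2*(y - 1)*(y - 4)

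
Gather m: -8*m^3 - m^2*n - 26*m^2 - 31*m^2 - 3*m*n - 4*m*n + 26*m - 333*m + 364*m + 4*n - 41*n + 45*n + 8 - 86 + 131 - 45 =-8*m^3 + m^2*(-n - 57) + m*(57 - 7*n) + 8*n + 8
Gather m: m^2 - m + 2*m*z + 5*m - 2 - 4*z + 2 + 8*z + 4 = m^2 + m*(2*z + 4) + 4*z + 4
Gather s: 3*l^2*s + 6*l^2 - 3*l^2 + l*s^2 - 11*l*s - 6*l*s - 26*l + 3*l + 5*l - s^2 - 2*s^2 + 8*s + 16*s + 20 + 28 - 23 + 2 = 3*l^2 - 18*l + s^2*(l - 3) + s*(3*l^2 - 17*l + 24) + 27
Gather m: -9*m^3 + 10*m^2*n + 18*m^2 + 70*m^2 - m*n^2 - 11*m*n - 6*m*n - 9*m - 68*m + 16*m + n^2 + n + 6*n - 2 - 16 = -9*m^3 + m^2*(10*n + 88) + m*(-n^2 - 17*n - 61) + n^2 + 7*n - 18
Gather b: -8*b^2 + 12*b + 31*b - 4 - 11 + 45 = -8*b^2 + 43*b + 30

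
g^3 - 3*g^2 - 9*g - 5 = (g - 5)*(g + 1)^2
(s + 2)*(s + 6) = s^2 + 8*s + 12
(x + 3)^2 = x^2 + 6*x + 9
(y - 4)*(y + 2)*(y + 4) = y^3 + 2*y^2 - 16*y - 32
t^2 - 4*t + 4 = (t - 2)^2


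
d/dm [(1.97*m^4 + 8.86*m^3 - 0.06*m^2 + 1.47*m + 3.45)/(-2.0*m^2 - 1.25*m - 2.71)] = (-7.88*m^5 - 25.1075*m^4 - 43.5048*m^3 - 69.0168*m^2 + 14.1252*m + 0.3288)/(4.0*m^4 + 5.0*m^3 + 12.4025*m^2 + 6.775*m + 7.3441)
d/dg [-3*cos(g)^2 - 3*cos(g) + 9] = 3*sin(g) + 3*sin(2*g)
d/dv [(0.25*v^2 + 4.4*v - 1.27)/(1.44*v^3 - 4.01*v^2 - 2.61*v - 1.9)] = (-0.36*v^4 - 12.672*v^3 + 22.4779*v^2 - 11.1354*v - 11.6747)/(2.0736*v^6 - 11.5488*v^5 + 8.5633*v^4 + 15.4602*v^3 + 22.0501*v^2 + 9.918*v + 3.61)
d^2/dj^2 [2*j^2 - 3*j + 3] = 4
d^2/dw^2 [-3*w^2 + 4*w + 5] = -6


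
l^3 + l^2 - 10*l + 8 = (l - 2)*(l - 1)*(l + 4)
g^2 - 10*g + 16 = (g - 8)*(g - 2)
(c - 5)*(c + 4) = c^2 - c - 20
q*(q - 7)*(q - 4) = q^3 - 11*q^2 + 28*q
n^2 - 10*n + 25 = (n - 5)^2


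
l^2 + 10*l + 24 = (l + 4)*(l + 6)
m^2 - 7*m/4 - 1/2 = (m - 2)*(m + 1/4)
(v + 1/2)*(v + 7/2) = v^2 + 4*v + 7/4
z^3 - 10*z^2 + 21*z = z*(z - 7)*(z - 3)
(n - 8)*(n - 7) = n^2 - 15*n + 56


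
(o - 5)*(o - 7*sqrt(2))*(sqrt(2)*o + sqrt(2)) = sqrt(2)*o^3 - 14*o^2 - 4*sqrt(2)*o^2 - 5*sqrt(2)*o + 56*o + 70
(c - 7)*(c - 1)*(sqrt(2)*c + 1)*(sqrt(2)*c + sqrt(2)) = 2*c^4 - 14*c^3 + sqrt(2)*c^3 - 7*sqrt(2)*c^2 - 2*c^2 - sqrt(2)*c + 14*c + 7*sqrt(2)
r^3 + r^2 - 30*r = r*(r - 5)*(r + 6)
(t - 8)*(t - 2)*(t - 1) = t^3 - 11*t^2 + 26*t - 16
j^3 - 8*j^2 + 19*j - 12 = (j - 4)*(j - 3)*(j - 1)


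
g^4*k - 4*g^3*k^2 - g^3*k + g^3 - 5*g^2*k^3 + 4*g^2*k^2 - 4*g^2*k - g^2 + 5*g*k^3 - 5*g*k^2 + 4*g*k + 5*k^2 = (g - 1)*(g - 5*k)*(g + k)*(g*k + 1)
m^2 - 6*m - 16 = (m - 8)*(m + 2)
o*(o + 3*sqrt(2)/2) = o^2 + 3*sqrt(2)*o/2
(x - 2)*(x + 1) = x^2 - x - 2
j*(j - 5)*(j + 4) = j^3 - j^2 - 20*j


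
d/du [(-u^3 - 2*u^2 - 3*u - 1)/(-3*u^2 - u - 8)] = (3*u^4 + 2*u^3 + 17*u^2 + 26*u + 23)/(9*u^4 + 6*u^3 + 49*u^2 + 16*u + 64)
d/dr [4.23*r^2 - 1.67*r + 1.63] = 8.46*r - 1.67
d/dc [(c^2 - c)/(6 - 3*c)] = (-c^2 + 4*c - 2)/(3*(c^2 - 4*c + 4))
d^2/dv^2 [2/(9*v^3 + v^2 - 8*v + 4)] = 4*(-(27*v + 1)*(9*v^3 + v^2 - 8*v + 4) + (27*v^2 + 2*v - 8)^2)/(9*v^3 + v^2 - 8*v + 4)^3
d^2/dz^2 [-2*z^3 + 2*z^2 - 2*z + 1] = 4 - 12*z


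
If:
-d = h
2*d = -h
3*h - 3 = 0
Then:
No Solution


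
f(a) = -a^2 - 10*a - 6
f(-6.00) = 18.00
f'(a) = -2*a - 10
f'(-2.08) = -5.84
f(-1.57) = 7.24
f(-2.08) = 10.47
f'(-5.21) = 0.42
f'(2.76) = -15.52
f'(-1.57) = -6.86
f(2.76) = -41.22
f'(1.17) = -12.34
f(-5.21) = 18.96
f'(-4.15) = -1.70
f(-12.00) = -30.00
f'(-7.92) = 5.84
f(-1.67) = 7.91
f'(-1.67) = -6.66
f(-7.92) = 10.47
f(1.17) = -19.07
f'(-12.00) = 14.00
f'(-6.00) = 2.00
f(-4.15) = 18.28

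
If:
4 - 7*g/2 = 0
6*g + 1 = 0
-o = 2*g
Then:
No Solution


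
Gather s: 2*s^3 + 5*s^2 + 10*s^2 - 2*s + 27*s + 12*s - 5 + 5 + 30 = 2*s^3 + 15*s^2 + 37*s + 30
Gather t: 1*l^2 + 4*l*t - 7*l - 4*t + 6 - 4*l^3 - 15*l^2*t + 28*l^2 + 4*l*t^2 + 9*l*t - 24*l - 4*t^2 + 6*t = -4*l^3 + 29*l^2 - 31*l + t^2*(4*l - 4) + t*(-15*l^2 + 13*l + 2) + 6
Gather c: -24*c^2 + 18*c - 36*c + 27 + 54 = -24*c^2 - 18*c + 81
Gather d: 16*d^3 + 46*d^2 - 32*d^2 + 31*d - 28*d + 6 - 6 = 16*d^3 + 14*d^2 + 3*d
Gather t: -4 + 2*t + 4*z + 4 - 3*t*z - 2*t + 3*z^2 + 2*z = -3*t*z + 3*z^2 + 6*z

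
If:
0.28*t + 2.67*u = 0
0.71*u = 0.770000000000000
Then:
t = -10.34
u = 1.08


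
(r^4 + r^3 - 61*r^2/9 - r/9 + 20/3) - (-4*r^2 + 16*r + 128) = r^4 + r^3 - 25*r^2/9 - 145*r/9 - 364/3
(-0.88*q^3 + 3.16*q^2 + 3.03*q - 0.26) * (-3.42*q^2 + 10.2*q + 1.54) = 3.0096*q^5 - 19.7832*q^4 + 20.5142*q^3 + 36.6616*q^2 + 2.0142*q - 0.4004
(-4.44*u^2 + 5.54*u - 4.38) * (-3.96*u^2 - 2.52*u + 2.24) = 17.5824*u^4 - 10.7496*u^3 - 6.5616*u^2 + 23.4472*u - 9.8112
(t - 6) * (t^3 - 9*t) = t^4 - 6*t^3 - 9*t^2 + 54*t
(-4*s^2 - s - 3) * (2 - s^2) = 4*s^4 + s^3 - 5*s^2 - 2*s - 6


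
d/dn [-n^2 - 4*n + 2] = -2*n - 4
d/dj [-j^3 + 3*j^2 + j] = -3*j^2 + 6*j + 1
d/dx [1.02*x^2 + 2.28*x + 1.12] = 2.04*x + 2.28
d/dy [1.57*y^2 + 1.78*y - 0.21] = 3.14*y + 1.78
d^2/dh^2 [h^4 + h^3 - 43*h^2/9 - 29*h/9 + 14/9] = 12*h^2 + 6*h - 86/9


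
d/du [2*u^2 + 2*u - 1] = 4*u + 2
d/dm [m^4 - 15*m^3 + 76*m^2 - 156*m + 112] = 4*m^3 - 45*m^2 + 152*m - 156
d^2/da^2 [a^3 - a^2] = 6*a - 2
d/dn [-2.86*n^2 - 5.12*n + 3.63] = -5.72*n - 5.12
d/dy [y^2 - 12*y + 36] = 2*y - 12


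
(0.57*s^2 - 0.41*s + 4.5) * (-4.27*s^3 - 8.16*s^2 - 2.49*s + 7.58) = -2.4339*s^5 - 2.9005*s^4 - 17.2887*s^3 - 31.3785*s^2 - 14.3128*s + 34.11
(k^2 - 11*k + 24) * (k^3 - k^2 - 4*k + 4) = k^5 - 12*k^4 + 31*k^3 + 24*k^2 - 140*k + 96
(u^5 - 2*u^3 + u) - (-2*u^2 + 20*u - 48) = u^5 - 2*u^3 + 2*u^2 - 19*u + 48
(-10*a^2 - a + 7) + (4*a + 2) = -10*a^2 + 3*a + 9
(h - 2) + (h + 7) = 2*h + 5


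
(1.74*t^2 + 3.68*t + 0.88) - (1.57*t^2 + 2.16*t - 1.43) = 0.17*t^2 + 1.52*t + 2.31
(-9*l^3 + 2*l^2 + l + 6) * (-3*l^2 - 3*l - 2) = 27*l^5 + 21*l^4 + 9*l^3 - 25*l^2 - 20*l - 12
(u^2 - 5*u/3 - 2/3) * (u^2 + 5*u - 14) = u^4 + 10*u^3/3 - 23*u^2 + 20*u + 28/3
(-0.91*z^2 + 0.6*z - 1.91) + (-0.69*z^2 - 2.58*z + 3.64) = -1.6*z^2 - 1.98*z + 1.73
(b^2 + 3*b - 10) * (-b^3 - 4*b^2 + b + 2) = -b^5 - 7*b^4 - b^3 + 45*b^2 - 4*b - 20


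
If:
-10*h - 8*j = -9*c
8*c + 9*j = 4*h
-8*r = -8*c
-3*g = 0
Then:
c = r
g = 0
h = 145*r/122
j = -22*r/61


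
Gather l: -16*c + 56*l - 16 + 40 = -16*c + 56*l + 24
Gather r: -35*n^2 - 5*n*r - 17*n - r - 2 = -35*n^2 - 17*n + r*(-5*n - 1) - 2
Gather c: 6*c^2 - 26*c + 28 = 6*c^2 - 26*c + 28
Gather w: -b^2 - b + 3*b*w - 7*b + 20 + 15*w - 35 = -b^2 - 8*b + w*(3*b + 15) - 15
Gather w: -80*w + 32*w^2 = 32*w^2 - 80*w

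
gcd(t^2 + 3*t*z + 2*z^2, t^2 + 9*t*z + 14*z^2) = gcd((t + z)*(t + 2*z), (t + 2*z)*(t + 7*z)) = t + 2*z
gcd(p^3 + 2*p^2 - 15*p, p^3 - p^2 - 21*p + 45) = p^2 + 2*p - 15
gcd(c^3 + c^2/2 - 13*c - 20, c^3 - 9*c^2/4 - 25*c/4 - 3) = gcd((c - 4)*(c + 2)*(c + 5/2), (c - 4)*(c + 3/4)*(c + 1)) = c - 4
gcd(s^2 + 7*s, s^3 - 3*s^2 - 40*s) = s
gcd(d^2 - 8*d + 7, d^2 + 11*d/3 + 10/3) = 1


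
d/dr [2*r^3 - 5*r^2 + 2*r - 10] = 6*r^2 - 10*r + 2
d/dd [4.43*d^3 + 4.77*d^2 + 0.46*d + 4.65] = 13.29*d^2 + 9.54*d + 0.46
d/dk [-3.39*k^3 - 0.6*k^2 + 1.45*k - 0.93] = -10.17*k^2 - 1.2*k + 1.45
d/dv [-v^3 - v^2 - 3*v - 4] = -3*v^2 - 2*v - 3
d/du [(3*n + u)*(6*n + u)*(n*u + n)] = n*(18*n^2 + 18*n*u + 9*n + 3*u^2 + 2*u)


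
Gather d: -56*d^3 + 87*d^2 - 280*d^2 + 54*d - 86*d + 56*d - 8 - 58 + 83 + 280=-56*d^3 - 193*d^2 + 24*d + 297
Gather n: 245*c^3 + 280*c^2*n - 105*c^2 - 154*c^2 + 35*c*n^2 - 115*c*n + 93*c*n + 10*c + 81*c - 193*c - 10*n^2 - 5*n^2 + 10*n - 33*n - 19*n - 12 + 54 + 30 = 245*c^3 - 259*c^2 - 102*c + n^2*(35*c - 15) + n*(280*c^2 - 22*c - 42) + 72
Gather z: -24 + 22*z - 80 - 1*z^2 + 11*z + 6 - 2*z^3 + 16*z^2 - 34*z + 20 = -2*z^3 + 15*z^2 - z - 78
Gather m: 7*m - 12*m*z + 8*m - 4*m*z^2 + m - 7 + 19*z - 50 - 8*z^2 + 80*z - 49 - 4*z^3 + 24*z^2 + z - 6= m*(-4*z^2 - 12*z + 16) - 4*z^3 + 16*z^2 + 100*z - 112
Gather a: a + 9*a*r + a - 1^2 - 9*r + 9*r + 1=a*(9*r + 2)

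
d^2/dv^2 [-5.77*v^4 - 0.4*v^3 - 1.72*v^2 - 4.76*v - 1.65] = -69.24*v^2 - 2.4*v - 3.44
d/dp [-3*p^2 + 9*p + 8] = 9 - 6*p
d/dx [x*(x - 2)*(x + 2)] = 3*x^2 - 4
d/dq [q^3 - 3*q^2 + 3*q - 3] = 3*q^2 - 6*q + 3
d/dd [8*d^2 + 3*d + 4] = 16*d + 3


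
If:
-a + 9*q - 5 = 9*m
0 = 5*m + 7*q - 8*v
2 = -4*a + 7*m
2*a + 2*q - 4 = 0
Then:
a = 73/106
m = 36/53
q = 139/106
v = 1333/848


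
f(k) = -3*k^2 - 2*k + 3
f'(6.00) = -38.00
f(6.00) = -117.00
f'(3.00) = -20.00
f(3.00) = -30.00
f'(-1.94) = 9.64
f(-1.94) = -4.41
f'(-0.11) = -1.34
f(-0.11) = 3.18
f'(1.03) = -8.18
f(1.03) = -2.24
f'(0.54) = -5.24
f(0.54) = 1.05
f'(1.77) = -12.62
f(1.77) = -9.94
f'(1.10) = -8.60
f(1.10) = -2.83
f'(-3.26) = 17.56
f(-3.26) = -22.36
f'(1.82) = -12.92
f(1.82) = -10.58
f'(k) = -6*k - 2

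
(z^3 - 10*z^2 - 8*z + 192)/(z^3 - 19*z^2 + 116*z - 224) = (z^2 - 2*z - 24)/(z^2 - 11*z + 28)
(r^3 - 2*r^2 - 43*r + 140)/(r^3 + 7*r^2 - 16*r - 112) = (r - 5)/(r + 4)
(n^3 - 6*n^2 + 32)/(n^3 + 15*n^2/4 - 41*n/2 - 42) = 4*(n^2 - 2*n - 8)/(4*n^2 + 31*n + 42)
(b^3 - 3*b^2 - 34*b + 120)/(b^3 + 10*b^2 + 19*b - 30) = (b^2 - 9*b + 20)/(b^2 + 4*b - 5)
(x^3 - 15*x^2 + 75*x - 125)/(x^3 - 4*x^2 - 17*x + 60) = (x^2 - 10*x + 25)/(x^2 + x - 12)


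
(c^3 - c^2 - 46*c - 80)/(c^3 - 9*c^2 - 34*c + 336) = (c^2 + 7*c + 10)/(c^2 - c - 42)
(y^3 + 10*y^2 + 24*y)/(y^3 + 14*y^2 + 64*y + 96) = y/(y + 4)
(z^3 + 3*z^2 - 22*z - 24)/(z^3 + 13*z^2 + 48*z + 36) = (z - 4)/(z + 6)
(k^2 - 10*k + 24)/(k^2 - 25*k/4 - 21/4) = 4*(-k^2 + 10*k - 24)/(-4*k^2 + 25*k + 21)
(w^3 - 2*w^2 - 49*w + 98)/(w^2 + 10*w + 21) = (w^2 - 9*w + 14)/(w + 3)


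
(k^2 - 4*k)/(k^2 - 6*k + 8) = k/(k - 2)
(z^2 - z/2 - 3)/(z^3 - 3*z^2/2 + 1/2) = (2*z^2 - z - 6)/(2*z^3 - 3*z^2 + 1)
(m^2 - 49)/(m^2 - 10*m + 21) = (m + 7)/(m - 3)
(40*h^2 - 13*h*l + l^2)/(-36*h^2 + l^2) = (-40*h^2 + 13*h*l - l^2)/(36*h^2 - l^2)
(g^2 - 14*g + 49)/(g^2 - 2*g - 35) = (g - 7)/(g + 5)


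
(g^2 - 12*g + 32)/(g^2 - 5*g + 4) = (g - 8)/(g - 1)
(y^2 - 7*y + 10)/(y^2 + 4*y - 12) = (y - 5)/(y + 6)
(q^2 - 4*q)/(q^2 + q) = (q - 4)/(q + 1)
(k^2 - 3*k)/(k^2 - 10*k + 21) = k/(k - 7)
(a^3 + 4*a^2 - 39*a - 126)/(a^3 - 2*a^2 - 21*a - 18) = (a + 7)/(a + 1)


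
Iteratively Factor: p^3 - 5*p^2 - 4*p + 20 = (p - 2)*(p^2 - 3*p - 10) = (p - 2)*(p + 2)*(p - 5)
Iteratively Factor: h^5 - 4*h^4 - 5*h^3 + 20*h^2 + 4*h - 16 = (h + 1)*(h^4 - 5*h^3 + 20*h - 16) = (h - 1)*(h + 1)*(h^3 - 4*h^2 - 4*h + 16) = (h - 2)*(h - 1)*(h + 1)*(h^2 - 2*h - 8) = (h - 2)*(h - 1)*(h + 1)*(h + 2)*(h - 4)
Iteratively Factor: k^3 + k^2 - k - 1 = (k - 1)*(k^2 + 2*k + 1) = (k - 1)*(k + 1)*(k + 1)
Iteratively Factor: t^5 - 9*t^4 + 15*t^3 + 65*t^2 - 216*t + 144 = (t - 1)*(t^4 - 8*t^3 + 7*t^2 + 72*t - 144) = (t - 3)*(t - 1)*(t^3 - 5*t^2 - 8*t + 48) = (t - 4)*(t - 3)*(t - 1)*(t^2 - t - 12) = (t - 4)*(t - 3)*(t - 1)*(t + 3)*(t - 4)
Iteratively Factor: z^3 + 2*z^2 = (z + 2)*(z^2) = z*(z + 2)*(z)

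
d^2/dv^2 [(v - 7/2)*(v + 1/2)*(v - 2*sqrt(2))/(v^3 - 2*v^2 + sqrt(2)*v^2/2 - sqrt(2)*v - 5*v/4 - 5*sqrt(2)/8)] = 4*(-40*sqrt(2)*v^3 - 16*v^3 + 396*sqrt(2)*v^2 - 1050*sqrt(2)*v + 96*v - 100 + 891*sqrt(2))/(32*v^6 - 240*v^5 + 48*sqrt(2)*v^5 - 360*sqrt(2)*v^4 + 648*v^4 - 860*v^3 + 908*sqrt(2)*v^3 - 810*sqrt(2)*v^2 + 900*v^2 - 750*v + 150*sqrt(2)*v - 125*sqrt(2))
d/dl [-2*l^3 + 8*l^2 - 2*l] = -6*l^2 + 16*l - 2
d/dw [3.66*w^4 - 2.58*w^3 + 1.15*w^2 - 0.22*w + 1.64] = 14.64*w^3 - 7.74*w^2 + 2.3*w - 0.22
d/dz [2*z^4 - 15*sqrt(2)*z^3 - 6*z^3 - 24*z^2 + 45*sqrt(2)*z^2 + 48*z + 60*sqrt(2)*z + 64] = 8*z^3 - 45*sqrt(2)*z^2 - 18*z^2 - 48*z + 90*sqrt(2)*z + 48 + 60*sqrt(2)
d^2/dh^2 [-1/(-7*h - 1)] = 98/(7*h + 1)^3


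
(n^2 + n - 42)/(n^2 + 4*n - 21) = (n - 6)/(n - 3)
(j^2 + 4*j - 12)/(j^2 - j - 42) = (j - 2)/(j - 7)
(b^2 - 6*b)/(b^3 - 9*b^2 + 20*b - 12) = b/(b^2 - 3*b + 2)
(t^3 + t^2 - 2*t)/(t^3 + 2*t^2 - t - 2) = t/(t + 1)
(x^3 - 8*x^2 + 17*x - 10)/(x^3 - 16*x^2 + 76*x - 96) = (x^2 - 6*x + 5)/(x^2 - 14*x + 48)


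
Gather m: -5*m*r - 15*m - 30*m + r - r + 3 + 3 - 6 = m*(-5*r - 45)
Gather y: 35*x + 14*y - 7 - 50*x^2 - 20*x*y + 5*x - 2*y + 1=-50*x^2 + 40*x + y*(12 - 20*x) - 6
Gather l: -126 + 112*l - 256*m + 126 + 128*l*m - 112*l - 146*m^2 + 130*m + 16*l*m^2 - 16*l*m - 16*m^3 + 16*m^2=l*(16*m^2 + 112*m) - 16*m^3 - 130*m^2 - 126*m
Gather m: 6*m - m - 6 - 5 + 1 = 5*m - 10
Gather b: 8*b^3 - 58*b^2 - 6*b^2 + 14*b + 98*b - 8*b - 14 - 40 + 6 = 8*b^3 - 64*b^2 + 104*b - 48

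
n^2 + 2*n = n*(n + 2)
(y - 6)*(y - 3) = y^2 - 9*y + 18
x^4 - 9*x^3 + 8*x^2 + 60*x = x*(x - 6)*(x - 5)*(x + 2)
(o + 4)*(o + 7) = o^2 + 11*o + 28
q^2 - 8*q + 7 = (q - 7)*(q - 1)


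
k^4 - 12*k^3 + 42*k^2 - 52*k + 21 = (k - 7)*(k - 3)*(k - 1)^2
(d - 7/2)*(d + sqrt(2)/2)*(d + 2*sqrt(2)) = d^3 - 7*d^2/2 + 5*sqrt(2)*d^2/2 - 35*sqrt(2)*d/4 + 2*d - 7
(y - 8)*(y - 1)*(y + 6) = y^3 - 3*y^2 - 46*y + 48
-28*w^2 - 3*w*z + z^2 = (-7*w + z)*(4*w + z)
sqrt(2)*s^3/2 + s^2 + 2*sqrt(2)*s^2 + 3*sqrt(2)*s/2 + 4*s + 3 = (s + 1)*(s + 3)*(sqrt(2)*s/2 + 1)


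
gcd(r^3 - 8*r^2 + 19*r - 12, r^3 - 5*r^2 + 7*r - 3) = r^2 - 4*r + 3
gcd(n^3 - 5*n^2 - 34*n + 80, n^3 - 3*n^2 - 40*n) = n^2 - 3*n - 40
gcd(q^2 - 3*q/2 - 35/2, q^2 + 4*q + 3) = 1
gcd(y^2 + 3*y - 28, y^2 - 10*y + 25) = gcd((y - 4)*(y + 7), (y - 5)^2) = 1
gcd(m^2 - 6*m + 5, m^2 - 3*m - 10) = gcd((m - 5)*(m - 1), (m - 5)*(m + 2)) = m - 5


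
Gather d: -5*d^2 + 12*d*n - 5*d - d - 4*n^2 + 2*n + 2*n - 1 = -5*d^2 + d*(12*n - 6) - 4*n^2 + 4*n - 1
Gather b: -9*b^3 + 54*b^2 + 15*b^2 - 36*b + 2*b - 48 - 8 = -9*b^3 + 69*b^2 - 34*b - 56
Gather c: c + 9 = c + 9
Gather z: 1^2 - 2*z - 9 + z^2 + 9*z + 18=z^2 + 7*z + 10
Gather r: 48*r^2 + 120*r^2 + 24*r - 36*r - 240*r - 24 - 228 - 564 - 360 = 168*r^2 - 252*r - 1176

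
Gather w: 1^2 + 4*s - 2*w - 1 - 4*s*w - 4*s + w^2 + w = w^2 + w*(-4*s - 1)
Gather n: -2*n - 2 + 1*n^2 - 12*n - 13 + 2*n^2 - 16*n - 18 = 3*n^2 - 30*n - 33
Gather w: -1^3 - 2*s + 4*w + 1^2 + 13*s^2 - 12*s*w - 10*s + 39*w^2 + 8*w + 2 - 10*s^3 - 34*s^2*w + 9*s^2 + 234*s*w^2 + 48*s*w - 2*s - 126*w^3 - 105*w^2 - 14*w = -10*s^3 + 22*s^2 - 14*s - 126*w^3 + w^2*(234*s - 66) + w*(-34*s^2 + 36*s - 2) + 2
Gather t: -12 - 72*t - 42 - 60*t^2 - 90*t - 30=-60*t^2 - 162*t - 84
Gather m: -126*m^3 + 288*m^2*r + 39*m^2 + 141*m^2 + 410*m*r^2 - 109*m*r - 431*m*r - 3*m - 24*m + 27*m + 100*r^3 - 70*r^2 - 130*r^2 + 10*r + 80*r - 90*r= -126*m^3 + m^2*(288*r + 180) + m*(410*r^2 - 540*r) + 100*r^3 - 200*r^2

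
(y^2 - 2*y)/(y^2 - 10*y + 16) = y/(y - 8)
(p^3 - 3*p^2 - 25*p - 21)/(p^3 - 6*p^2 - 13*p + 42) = (p + 1)/(p - 2)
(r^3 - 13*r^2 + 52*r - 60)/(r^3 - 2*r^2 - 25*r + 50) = (r - 6)/(r + 5)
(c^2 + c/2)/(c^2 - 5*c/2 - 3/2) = c/(c - 3)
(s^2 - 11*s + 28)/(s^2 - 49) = (s - 4)/(s + 7)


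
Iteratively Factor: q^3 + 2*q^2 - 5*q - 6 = (q - 2)*(q^2 + 4*q + 3) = (q - 2)*(q + 1)*(q + 3)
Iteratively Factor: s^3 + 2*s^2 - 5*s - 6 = (s - 2)*(s^2 + 4*s + 3) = (s - 2)*(s + 1)*(s + 3)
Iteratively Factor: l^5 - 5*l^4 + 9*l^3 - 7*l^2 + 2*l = (l - 1)*(l^4 - 4*l^3 + 5*l^2 - 2*l) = (l - 1)^2*(l^3 - 3*l^2 + 2*l) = (l - 1)^3*(l^2 - 2*l) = l*(l - 1)^3*(l - 2)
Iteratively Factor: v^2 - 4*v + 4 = (v - 2)*(v - 2)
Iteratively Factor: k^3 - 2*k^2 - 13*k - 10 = (k - 5)*(k^2 + 3*k + 2) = (k - 5)*(k + 2)*(k + 1)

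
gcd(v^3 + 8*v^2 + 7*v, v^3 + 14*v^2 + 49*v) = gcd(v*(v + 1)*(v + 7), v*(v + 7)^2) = v^2 + 7*v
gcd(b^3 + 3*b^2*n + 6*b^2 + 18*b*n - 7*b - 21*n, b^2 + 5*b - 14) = b + 7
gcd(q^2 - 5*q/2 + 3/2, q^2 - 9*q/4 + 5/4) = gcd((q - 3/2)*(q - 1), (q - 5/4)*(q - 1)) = q - 1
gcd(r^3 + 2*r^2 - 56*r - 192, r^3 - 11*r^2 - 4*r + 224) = r^2 - 4*r - 32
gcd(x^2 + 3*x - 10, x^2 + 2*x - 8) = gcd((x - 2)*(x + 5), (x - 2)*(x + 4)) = x - 2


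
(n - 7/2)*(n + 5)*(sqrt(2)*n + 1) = sqrt(2)*n^3 + n^2 + 3*sqrt(2)*n^2/2 - 35*sqrt(2)*n/2 + 3*n/2 - 35/2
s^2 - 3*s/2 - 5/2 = (s - 5/2)*(s + 1)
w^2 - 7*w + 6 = (w - 6)*(w - 1)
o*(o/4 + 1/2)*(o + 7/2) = o^3/4 + 11*o^2/8 + 7*o/4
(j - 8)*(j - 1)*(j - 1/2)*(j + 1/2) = j^4 - 9*j^3 + 31*j^2/4 + 9*j/4 - 2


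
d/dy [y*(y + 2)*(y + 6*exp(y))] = 6*y^2*exp(y) + 3*y^2 + 24*y*exp(y) + 4*y + 12*exp(y)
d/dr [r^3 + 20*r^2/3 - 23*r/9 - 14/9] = 3*r^2 + 40*r/3 - 23/9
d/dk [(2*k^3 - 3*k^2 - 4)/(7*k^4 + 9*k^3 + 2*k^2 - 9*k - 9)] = (-14*k^6 + 42*k^5 + 31*k^4 + 76*k^3 + 81*k^2 + 70*k - 36)/(49*k^8 + 126*k^7 + 109*k^6 - 90*k^5 - 284*k^4 - 198*k^3 + 45*k^2 + 162*k + 81)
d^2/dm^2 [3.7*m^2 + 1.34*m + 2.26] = 7.40000000000000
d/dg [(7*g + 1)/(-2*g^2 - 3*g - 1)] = 2*(7*g^2 + 2*g - 2)/(4*g^4 + 12*g^3 + 13*g^2 + 6*g + 1)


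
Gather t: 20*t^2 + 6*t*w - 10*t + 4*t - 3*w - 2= 20*t^2 + t*(6*w - 6) - 3*w - 2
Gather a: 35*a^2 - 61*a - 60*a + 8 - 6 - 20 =35*a^2 - 121*a - 18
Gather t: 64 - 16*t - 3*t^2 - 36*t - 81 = -3*t^2 - 52*t - 17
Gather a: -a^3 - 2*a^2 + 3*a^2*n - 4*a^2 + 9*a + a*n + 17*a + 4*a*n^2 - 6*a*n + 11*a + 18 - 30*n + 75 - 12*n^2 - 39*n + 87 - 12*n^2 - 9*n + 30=-a^3 + a^2*(3*n - 6) + a*(4*n^2 - 5*n + 37) - 24*n^2 - 78*n + 210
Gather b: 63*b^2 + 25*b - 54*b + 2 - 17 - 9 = 63*b^2 - 29*b - 24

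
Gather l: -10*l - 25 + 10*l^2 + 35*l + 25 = 10*l^2 + 25*l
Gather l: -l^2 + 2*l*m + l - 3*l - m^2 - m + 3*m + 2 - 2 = -l^2 + l*(2*m - 2) - m^2 + 2*m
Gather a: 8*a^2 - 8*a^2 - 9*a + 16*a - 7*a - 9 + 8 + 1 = 0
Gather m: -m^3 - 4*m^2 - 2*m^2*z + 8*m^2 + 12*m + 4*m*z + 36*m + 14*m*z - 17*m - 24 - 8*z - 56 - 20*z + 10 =-m^3 + m^2*(4 - 2*z) + m*(18*z + 31) - 28*z - 70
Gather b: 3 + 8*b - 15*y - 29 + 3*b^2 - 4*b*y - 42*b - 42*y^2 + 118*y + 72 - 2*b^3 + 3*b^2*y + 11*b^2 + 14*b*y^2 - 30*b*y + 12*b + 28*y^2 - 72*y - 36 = -2*b^3 + b^2*(3*y + 14) + b*(14*y^2 - 34*y - 22) - 14*y^2 + 31*y + 10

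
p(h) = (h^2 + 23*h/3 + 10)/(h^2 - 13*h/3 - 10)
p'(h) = (13/3 - 2*h)*(h^2 + 23*h/3 + 10)/(h^2 - 13*h/3 - 10)^2 + (2*h + 23/3)/(h^2 - 13*h/3 - 10)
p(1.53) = -1.68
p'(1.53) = -0.60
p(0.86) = -1.33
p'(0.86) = -0.45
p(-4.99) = -0.09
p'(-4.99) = -0.10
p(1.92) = -1.94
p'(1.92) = -0.72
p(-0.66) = -0.80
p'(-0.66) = -0.27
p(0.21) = -1.07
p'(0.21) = -0.36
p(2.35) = -2.29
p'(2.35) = -0.90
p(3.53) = -3.86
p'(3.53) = -1.97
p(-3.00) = -0.33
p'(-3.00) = -0.15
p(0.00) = -1.00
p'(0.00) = -0.33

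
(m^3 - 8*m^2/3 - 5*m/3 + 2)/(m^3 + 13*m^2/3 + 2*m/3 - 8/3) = (m - 3)/(m + 4)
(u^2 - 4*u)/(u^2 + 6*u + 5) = u*(u - 4)/(u^2 + 6*u + 5)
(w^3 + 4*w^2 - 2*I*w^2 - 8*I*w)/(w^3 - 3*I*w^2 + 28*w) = (w^2 + 2*w*(2 - I) - 8*I)/(w^2 - 3*I*w + 28)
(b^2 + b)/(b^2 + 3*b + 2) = b/(b + 2)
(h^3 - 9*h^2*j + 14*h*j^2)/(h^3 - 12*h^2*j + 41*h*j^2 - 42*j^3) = h/(h - 3*j)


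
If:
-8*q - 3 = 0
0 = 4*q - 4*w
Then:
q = -3/8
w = -3/8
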